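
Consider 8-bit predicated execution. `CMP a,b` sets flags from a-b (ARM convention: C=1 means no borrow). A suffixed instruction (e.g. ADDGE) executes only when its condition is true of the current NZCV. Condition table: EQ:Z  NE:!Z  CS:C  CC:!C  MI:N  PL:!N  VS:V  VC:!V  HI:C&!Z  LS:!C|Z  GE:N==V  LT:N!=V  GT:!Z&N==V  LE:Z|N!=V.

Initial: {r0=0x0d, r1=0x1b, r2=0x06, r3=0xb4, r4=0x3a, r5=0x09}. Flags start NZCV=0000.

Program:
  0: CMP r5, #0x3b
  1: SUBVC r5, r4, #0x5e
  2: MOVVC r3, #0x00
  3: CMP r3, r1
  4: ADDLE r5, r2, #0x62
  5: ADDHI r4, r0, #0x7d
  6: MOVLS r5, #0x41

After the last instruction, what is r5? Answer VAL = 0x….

0: ✓ CMP  NZCV=1000
1: ✓ SUBVC  r5←0xdc
2: ✓ MOVVC  r3←0x00
3: ✓ CMP  NZCV=1000
4: ✓ ADDLE  r5←0x68
5: · ADDHI
6: ✓ MOVLS  r5←0x41

VAL = 0x41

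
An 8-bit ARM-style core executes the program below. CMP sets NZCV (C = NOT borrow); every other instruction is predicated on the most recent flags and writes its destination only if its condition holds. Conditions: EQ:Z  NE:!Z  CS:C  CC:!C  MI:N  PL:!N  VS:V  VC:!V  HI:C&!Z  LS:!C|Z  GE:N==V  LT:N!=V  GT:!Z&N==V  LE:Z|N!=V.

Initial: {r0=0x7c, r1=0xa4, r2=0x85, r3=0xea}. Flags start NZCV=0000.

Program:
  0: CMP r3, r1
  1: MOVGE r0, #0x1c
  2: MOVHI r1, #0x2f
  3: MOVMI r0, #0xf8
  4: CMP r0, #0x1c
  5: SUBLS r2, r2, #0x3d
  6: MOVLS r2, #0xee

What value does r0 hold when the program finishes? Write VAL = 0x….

VAL = 0x1c

0: ✓ CMP  NZCV=0010
1: ✓ MOVGE  r0←0x1c
2: ✓ MOVHI  r1←0x2f
3: · MOVMI
4: ✓ CMP  NZCV=0110
5: ✓ SUBLS  r2←0x48
6: ✓ MOVLS  r2←0xee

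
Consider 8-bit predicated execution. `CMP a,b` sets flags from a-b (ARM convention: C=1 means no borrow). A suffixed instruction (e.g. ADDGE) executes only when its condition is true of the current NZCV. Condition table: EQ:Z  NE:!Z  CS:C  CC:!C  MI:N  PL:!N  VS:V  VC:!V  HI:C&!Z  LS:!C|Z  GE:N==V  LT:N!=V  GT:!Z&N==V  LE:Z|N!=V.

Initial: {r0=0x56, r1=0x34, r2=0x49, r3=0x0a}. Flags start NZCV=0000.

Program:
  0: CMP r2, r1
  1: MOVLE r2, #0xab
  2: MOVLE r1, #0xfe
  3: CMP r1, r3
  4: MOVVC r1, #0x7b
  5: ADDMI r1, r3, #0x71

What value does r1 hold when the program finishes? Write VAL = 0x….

[0] flags=0010 → (cmp)
[1] flags=0010 LE?F → skip
[2] flags=0010 LE?F → skip
[3] flags=0010 → (cmp)
[4] flags=0010 VC?T → r1=0x7b
[5] flags=0010 MI?F → skip

VAL = 0x7b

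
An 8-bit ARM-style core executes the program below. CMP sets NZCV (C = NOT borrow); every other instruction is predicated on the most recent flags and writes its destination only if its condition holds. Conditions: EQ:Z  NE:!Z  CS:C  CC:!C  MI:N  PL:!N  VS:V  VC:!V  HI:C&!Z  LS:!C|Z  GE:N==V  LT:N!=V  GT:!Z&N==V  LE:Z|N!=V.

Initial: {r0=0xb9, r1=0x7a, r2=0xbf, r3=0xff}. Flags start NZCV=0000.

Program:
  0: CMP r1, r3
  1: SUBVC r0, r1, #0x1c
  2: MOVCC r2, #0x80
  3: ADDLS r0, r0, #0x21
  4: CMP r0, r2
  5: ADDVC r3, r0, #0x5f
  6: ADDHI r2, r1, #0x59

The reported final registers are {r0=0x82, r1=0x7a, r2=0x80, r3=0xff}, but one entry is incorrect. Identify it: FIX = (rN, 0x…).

[0] flags=0000 → (cmp)
[1] flags=0000 VC?T → r0=0x5e
[2] flags=0000 CC?T → r2=0x80
[3] flags=0000 LS?T → r0=0x7f
[4] flags=1001 → (cmp)
[5] flags=1001 VC?F → skip
[6] flags=1001 HI?F → skip

FIX = (r0, 0x7f)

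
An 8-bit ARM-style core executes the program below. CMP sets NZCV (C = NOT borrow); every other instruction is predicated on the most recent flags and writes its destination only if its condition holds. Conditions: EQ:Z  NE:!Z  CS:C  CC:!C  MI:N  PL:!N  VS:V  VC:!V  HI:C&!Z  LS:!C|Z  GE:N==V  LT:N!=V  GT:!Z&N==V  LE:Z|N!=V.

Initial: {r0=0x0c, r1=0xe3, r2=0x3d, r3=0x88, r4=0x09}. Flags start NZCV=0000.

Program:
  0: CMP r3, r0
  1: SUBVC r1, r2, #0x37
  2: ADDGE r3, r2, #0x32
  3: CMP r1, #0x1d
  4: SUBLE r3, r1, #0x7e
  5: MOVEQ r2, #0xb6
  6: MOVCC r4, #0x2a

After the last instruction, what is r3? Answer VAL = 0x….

VAL = 0x65

0: ✓ CMP  NZCV=0011
1: · SUBVC
2: · ADDGE
3: ✓ CMP  NZCV=1010
4: ✓ SUBLE  r3←0x65
5: · MOVEQ
6: · MOVCC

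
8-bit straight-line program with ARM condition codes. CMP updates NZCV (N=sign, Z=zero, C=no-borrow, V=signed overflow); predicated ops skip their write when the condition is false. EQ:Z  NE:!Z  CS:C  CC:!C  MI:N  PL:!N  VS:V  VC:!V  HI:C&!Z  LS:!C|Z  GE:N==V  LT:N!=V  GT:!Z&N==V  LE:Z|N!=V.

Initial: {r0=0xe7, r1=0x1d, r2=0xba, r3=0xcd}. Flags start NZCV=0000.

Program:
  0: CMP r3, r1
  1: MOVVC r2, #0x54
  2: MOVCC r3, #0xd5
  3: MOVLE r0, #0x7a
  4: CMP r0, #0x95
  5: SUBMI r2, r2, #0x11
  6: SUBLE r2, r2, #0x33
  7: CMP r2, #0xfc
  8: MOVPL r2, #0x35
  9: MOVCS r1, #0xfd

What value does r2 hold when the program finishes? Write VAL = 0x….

VAL = 0x35

[0] flags=1010 → (cmp)
[1] flags=1010 VC?T → r2=0x54
[2] flags=1010 CC?F → skip
[3] flags=1010 LE?T → r0=0x7a
[4] flags=1001 → (cmp)
[5] flags=1001 MI?T → r2=0x43
[6] flags=1001 LE?F → skip
[7] flags=0000 → (cmp)
[8] flags=0000 PL?T → r2=0x35
[9] flags=0000 CS?F → skip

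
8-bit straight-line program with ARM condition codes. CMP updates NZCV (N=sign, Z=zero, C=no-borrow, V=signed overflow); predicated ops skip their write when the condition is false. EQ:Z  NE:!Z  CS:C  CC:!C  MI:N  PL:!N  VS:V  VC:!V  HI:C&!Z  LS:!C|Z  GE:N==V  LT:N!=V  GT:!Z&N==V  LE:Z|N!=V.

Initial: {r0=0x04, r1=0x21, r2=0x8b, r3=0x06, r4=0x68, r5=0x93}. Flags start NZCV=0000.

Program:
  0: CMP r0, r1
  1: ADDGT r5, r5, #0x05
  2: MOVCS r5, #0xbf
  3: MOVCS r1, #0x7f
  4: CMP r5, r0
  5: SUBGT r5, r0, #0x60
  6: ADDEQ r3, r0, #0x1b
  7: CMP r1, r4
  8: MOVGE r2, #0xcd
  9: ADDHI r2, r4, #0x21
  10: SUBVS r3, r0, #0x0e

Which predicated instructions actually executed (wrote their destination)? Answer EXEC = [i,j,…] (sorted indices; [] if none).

[0] flags=1000 → (cmp)
[1] flags=1000 GT?F → skip
[2] flags=1000 CS?F → skip
[3] flags=1000 CS?F → skip
[4] flags=1010 → (cmp)
[5] flags=1010 GT?F → skip
[6] flags=1010 EQ?F → skip
[7] flags=1000 → (cmp)
[8] flags=1000 GE?F → skip
[9] flags=1000 HI?F → skip
[10] flags=1000 VS?F → skip

EXEC = []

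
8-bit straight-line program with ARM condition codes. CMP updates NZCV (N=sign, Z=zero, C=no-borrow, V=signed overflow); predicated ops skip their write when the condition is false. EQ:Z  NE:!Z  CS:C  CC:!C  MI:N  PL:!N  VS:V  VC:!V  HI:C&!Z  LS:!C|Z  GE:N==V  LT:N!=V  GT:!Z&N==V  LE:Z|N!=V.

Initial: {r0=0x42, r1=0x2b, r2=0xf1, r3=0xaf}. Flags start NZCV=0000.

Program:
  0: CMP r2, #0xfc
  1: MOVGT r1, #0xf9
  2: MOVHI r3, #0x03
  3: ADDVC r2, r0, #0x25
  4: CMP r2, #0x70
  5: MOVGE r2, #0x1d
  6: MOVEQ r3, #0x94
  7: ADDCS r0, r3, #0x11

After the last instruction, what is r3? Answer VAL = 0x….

[0] flags=1000 → (cmp)
[1] flags=1000 GT?F → skip
[2] flags=1000 HI?F → skip
[3] flags=1000 VC?T → r2=0x67
[4] flags=1000 → (cmp)
[5] flags=1000 GE?F → skip
[6] flags=1000 EQ?F → skip
[7] flags=1000 CS?F → skip

VAL = 0xaf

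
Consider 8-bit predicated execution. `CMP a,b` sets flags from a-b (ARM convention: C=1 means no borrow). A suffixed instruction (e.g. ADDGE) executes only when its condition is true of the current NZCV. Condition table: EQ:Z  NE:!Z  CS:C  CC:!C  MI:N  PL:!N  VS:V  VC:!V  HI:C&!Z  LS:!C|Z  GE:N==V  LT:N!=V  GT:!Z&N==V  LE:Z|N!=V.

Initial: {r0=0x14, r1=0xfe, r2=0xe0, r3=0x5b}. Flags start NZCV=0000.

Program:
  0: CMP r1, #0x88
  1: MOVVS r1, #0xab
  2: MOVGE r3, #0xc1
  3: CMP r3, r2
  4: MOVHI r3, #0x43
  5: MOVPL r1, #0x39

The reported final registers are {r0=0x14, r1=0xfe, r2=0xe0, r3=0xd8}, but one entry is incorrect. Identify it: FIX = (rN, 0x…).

FIX = (r3, 0xc1)

0: ✓ CMP  NZCV=0010
1: · MOVVS
2: ✓ MOVGE  r3←0xc1
3: ✓ CMP  NZCV=1000
4: · MOVHI
5: · MOVPL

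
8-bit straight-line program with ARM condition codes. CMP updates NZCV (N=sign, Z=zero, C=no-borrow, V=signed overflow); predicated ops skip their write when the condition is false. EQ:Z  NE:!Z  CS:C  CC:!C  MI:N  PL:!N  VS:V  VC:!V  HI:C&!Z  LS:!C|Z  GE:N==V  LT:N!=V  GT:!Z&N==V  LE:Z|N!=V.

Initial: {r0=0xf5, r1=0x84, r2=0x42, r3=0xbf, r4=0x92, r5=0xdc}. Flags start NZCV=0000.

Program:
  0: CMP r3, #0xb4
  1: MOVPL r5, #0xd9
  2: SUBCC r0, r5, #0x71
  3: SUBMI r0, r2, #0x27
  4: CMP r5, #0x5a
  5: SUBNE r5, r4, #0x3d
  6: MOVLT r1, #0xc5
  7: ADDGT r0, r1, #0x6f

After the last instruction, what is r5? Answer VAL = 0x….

VAL = 0x55

[0] flags=0010 → (cmp)
[1] flags=0010 PL?T → r5=0xd9
[2] flags=0010 CC?F → skip
[3] flags=0010 MI?F → skip
[4] flags=0011 → (cmp)
[5] flags=0011 NE?T → r5=0x55
[6] flags=0011 LT?T → r1=0xc5
[7] flags=0011 GT?F → skip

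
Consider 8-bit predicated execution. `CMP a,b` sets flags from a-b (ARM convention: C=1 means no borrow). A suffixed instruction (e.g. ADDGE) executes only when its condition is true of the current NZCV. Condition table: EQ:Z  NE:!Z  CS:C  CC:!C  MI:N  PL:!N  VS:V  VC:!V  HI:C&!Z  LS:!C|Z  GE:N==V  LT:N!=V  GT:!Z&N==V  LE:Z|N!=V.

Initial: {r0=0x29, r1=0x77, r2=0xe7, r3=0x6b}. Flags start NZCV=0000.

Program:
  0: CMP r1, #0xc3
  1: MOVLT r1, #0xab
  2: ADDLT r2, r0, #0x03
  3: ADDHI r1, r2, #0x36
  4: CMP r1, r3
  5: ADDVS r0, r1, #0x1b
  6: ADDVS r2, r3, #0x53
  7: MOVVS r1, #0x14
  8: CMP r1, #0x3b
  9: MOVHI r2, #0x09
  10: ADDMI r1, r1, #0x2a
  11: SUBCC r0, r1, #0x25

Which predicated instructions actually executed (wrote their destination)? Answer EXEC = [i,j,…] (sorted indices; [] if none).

[0] flags=1001 → (cmp)
[1] flags=1001 LT?F → skip
[2] flags=1001 LT?F → skip
[3] flags=1001 HI?F → skip
[4] flags=0010 → (cmp)
[5] flags=0010 VS?F → skip
[6] flags=0010 VS?F → skip
[7] flags=0010 VS?F → skip
[8] flags=0010 → (cmp)
[9] flags=0010 HI?T → r2=0x09
[10] flags=0010 MI?F → skip
[11] flags=0010 CC?F → skip

EXEC = [9]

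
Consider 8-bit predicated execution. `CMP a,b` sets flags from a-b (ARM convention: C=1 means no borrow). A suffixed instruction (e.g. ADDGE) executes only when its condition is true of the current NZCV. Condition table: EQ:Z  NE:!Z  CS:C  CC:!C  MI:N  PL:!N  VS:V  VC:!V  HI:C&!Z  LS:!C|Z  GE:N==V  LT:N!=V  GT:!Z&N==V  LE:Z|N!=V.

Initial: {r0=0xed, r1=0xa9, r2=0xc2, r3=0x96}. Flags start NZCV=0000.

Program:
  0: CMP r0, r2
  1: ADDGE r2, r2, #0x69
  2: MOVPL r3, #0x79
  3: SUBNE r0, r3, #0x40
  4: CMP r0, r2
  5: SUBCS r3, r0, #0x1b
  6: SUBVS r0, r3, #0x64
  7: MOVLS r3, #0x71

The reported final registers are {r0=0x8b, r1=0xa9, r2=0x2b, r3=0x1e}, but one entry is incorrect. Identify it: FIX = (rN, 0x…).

FIX = (r0, 0x39)

[0] flags=0010 → (cmp)
[1] flags=0010 GE?T → r2=0x2b
[2] flags=0010 PL?T → r3=0x79
[3] flags=0010 NE?T → r0=0x39
[4] flags=0010 → (cmp)
[5] flags=0010 CS?T → r3=0x1e
[6] flags=0010 VS?F → skip
[7] flags=0010 LS?F → skip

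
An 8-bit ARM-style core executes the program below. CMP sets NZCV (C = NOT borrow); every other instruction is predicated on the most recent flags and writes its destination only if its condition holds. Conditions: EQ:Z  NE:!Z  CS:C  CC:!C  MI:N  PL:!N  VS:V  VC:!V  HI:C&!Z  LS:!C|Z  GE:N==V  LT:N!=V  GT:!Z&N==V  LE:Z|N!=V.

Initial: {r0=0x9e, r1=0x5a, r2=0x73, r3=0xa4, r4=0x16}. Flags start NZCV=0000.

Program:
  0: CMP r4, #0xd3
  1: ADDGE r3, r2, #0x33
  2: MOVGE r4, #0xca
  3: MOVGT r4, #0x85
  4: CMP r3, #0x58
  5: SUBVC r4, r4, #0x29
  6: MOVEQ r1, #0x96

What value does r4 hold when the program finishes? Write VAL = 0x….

[0] flags=0000 → (cmp)
[1] flags=0000 GE?T → r3=0xa6
[2] flags=0000 GE?T → r4=0xca
[3] flags=0000 GT?T → r4=0x85
[4] flags=0011 → (cmp)
[5] flags=0011 VC?F → skip
[6] flags=0011 EQ?F → skip

VAL = 0x85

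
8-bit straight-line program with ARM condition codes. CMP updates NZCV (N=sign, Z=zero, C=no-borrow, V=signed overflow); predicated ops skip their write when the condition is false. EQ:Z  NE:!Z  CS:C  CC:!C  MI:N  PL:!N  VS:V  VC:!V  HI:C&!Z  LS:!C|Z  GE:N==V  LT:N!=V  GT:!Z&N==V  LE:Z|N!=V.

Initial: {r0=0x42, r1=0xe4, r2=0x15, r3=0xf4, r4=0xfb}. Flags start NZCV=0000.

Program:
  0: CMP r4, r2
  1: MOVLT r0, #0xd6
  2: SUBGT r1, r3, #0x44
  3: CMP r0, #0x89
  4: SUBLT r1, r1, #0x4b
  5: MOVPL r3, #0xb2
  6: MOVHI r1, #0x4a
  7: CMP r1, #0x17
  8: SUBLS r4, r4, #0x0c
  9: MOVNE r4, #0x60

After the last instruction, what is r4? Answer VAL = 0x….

0: ✓ CMP  NZCV=1010
1: ✓ MOVLT  r0←0xd6
2: · SUBGT
3: ✓ CMP  NZCV=0010
4: · SUBLT
5: ✓ MOVPL  r3←0xb2
6: ✓ MOVHI  r1←0x4a
7: ✓ CMP  NZCV=0010
8: · SUBLS
9: ✓ MOVNE  r4←0x60

VAL = 0x60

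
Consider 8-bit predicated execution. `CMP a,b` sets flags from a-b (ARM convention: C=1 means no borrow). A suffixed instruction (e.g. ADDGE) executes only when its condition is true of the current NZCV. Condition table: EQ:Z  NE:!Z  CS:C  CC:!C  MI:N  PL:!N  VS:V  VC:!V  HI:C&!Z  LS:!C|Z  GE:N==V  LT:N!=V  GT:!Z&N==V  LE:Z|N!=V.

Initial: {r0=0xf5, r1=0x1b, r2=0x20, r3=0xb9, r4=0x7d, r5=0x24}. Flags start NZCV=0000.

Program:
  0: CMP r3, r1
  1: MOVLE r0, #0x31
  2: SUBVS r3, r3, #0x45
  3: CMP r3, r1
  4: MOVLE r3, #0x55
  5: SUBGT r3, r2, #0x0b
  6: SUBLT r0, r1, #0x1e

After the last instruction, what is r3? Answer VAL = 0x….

VAL = 0x55

[0] flags=1010 → (cmp)
[1] flags=1010 LE?T → r0=0x31
[2] flags=1010 VS?F → skip
[3] flags=1010 → (cmp)
[4] flags=1010 LE?T → r3=0x55
[5] flags=1010 GT?F → skip
[6] flags=1010 LT?T → r0=0xfd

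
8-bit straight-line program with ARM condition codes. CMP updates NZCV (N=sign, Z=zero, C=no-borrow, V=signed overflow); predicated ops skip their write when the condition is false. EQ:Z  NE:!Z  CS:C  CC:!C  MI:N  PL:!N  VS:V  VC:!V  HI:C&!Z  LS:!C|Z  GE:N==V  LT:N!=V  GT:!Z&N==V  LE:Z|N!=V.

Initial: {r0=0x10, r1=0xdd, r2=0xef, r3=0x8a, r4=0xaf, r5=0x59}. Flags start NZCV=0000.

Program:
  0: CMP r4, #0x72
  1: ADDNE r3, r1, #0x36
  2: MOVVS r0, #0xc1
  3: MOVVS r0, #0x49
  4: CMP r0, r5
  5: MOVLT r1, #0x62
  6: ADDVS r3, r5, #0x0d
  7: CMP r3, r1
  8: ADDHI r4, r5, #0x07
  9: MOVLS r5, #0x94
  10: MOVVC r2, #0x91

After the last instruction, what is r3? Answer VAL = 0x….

VAL = 0x13

0: ✓ CMP  NZCV=0011
1: ✓ ADDNE  r3←0x13
2: ✓ MOVVS  r0←0xc1
3: ✓ MOVVS  r0←0x49
4: ✓ CMP  NZCV=1000
5: ✓ MOVLT  r1←0x62
6: · ADDVS
7: ✓ CMP  NZCV=1000
8: · ADDHI
9: ✓ MOVLS  r5←0x94
10: ✓ MOVVC  r2←0x91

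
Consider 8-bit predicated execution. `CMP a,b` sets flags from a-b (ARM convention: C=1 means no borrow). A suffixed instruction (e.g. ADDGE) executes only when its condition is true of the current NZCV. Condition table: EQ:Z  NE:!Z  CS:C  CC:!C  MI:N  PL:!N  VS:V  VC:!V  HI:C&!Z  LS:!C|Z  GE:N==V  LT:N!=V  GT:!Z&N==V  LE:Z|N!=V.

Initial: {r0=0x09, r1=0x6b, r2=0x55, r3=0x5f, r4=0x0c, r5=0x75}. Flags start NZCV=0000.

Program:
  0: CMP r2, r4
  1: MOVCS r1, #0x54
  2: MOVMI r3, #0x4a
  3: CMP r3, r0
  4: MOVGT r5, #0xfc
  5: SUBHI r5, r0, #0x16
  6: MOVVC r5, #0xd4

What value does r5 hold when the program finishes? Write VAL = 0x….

0: ✓ CMP  NZCV=0010
1: ✓ MOVCS  r1←0x54
2: · MOVMI
3: ✓ CMP  NZCV=0010
4: ✓ MOVGT  r5←0xfc
5: ✓ SUBHI  r5←0xf3
6: ✓ MOVVC  r5←0xd4

VAL = 0xd4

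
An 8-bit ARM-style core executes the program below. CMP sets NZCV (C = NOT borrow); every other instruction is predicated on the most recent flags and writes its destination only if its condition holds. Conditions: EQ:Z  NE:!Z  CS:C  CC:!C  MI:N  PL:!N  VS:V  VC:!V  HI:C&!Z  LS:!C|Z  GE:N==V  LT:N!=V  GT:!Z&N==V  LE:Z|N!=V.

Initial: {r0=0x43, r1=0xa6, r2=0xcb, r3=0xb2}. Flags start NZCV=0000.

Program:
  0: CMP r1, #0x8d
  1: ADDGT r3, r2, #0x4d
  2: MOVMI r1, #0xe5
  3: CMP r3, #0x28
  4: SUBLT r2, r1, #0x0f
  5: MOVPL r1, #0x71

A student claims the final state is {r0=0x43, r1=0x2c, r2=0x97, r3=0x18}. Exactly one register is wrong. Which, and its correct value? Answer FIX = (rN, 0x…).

[0] flags=0010 → (cmp)
[1] flags=0010 GT?T → r3=0x18
[2] flags=0010 MI?F → skip
[3] flags=1000 → (cmp)
[4] flags=1000 LT?T → r2=0x97
[5] flags=1000 PL?F → skip

FIX = (r1, 0xa6)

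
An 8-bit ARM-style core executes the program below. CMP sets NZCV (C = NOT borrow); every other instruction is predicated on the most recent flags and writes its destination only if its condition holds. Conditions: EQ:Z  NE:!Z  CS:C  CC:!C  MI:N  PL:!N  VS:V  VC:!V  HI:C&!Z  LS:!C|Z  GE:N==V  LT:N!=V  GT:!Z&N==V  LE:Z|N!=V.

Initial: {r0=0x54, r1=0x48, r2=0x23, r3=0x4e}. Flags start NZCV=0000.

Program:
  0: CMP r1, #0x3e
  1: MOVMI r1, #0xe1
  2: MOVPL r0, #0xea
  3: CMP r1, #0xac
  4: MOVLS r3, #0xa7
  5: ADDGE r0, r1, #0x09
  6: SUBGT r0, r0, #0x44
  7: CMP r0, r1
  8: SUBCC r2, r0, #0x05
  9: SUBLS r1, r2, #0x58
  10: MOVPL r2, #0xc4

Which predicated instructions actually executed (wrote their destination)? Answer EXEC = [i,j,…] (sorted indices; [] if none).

EXEC = [2,4,5,6,8,9]

0: ✓ CMP  NZCV=0010
1: · MOVMI
2: ✓ MOVPL  r0←0xea
3: ✓ CMP  NZCV=1001
4: ✓ MOVLS  r3←0xa7
5: ✓ ADDGE  r0←0x51
6: ✓ SUBGT  r0←0x0d
7: ✓ CMP  NZCV=1000
8: ✓ SUBCC  r2←0x08
9: ✓ SUBLS  r1←0xb0
10: · MOVPL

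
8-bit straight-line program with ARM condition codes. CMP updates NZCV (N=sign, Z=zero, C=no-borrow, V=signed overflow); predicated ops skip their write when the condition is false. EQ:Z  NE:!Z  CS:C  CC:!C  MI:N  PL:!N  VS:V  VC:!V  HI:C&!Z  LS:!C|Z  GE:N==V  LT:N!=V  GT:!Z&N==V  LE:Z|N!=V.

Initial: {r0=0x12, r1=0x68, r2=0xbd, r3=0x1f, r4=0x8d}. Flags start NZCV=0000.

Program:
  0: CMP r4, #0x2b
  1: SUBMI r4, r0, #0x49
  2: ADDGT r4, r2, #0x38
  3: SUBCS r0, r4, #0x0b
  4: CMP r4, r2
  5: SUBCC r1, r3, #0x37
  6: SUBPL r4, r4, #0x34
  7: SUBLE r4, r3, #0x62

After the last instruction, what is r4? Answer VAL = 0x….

[0] flags=0011 → (cmp)
[1] flags=0011 MI?F → skip
[2] flags=0011 GT?F → skip
[3] flags=0011 CS?T → r0=0x82
[4] flags=1000 → (cmp)
[5] flags=1000 CC?T → r1=0xe8
[6] flags=1000 PL?F → skip
[7] flags=1000 LE?T → r4=0xbd

VAL = 0xbd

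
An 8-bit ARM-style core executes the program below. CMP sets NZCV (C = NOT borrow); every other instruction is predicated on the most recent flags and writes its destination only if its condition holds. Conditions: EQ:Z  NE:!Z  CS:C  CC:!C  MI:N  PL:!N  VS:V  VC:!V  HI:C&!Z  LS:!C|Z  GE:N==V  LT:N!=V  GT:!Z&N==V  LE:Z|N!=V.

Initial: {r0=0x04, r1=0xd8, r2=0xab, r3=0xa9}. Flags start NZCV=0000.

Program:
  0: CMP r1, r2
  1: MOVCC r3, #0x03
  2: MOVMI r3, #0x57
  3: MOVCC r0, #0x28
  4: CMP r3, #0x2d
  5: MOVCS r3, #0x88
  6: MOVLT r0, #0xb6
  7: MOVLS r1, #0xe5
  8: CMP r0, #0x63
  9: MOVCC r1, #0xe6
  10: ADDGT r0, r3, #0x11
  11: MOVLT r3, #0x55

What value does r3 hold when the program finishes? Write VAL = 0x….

[0] flags=0010 → (cmp)
[1] flags=0010 CC?F → skip
[2] flags=0010 MI?F → skip
[3] flags=0010 CC?F → skip
[4] flags=0011 → (cmp)
[5] flags=0011 CS?T → r3=0x88
[6] flags=0011 LT?T → r0=0xb6
[7] flags=0011 LS?F → skip
[8] flags=0011 → (cmp)
[9] flags=0011 CC?F → skip
[10] flags=0011 GT?F → skip
[11] flags=0011 LT?T → r3=0x55

VAL = 0x55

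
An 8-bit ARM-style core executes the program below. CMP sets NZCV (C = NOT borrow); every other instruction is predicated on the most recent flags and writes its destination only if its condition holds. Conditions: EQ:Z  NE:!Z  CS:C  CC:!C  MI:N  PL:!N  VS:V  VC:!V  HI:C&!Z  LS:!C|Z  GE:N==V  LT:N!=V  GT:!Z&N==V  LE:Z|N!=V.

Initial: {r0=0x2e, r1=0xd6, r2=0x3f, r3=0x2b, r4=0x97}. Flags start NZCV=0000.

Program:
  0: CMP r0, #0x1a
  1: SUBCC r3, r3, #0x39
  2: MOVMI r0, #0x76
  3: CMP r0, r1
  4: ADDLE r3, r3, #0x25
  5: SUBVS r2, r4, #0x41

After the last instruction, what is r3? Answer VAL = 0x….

0: ✓ CMP  NZCV=0010
1: · SUBCC
2: · MOVMI
3: ✓ CMP  NZCV=0000
4: · ADDLE
5: · SUBVS

VAL = 0x2b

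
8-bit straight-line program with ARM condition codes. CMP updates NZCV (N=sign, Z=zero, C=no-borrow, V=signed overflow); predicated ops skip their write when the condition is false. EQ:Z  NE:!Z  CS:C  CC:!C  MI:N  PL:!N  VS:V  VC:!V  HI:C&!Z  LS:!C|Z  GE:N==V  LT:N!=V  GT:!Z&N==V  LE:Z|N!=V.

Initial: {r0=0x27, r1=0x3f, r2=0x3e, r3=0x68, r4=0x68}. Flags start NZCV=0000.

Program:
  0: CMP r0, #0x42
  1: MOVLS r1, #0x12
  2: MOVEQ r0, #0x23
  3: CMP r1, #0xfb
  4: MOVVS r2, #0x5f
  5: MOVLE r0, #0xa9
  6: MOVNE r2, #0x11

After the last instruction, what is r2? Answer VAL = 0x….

VAL = 0x11

[0] flags=1000 → (cmp)
[1] flags=1000 LS?T → r1=0x12
[2] flags=1000 EQ?F → skip
[3] flags=0000 → (cmp)
[4] flags=0000 VS?F → skip
[5] flags=0000 LE?F → skip
[6] flags=0000 NE?T → r2=0x11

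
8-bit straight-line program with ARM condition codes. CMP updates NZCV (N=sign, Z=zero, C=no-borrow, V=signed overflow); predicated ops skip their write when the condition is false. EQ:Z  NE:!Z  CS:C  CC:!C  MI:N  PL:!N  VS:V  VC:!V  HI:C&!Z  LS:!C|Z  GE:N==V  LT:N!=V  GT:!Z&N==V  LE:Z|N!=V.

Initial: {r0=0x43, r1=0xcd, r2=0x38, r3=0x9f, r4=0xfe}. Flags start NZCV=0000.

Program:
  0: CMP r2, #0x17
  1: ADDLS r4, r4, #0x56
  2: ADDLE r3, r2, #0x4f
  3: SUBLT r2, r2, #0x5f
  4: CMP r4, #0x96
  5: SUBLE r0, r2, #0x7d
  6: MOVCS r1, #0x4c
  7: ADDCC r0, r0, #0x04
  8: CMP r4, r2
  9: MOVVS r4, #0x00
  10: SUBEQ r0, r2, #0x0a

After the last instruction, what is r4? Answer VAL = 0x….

VAL = 0xfe

0: ✓ CMP  NZCV=0010
1: · ADDLS
2: · ADDLE
3: · SUBLT
4: ✓ CMP  NZCV=0010
5: · SUBLE
6: ✓ MOVCS  r1←0x4c
7: · ADDCC
8: ✓ CMP  NZCV=1010
9: · MOVVS
10: · SUBEQ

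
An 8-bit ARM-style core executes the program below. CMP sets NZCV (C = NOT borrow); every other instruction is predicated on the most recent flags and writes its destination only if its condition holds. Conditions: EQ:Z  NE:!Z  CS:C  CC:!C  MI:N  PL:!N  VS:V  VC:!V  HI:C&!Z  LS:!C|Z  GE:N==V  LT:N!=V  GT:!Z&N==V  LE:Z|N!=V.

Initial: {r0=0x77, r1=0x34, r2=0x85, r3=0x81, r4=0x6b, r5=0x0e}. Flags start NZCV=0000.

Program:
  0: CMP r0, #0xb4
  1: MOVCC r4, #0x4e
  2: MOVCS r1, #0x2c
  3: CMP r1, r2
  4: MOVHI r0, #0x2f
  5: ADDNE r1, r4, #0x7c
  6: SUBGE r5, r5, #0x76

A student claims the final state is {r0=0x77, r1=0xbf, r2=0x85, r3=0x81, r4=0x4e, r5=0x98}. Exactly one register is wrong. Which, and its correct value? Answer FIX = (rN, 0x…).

FIX = (r1, 0xca)

[0] flags=1001 → (cmp)
[1] flags=1001 CC?T → r4=0x4e
[2] flags=1001 CS?F → skip
[3] flags=1001 → (cmp)
[4] flags=1001 HI?F → skip
[5] flags=1001 NE?T → r1=0xca
[6] flags=1001 GE?T → r5=0x98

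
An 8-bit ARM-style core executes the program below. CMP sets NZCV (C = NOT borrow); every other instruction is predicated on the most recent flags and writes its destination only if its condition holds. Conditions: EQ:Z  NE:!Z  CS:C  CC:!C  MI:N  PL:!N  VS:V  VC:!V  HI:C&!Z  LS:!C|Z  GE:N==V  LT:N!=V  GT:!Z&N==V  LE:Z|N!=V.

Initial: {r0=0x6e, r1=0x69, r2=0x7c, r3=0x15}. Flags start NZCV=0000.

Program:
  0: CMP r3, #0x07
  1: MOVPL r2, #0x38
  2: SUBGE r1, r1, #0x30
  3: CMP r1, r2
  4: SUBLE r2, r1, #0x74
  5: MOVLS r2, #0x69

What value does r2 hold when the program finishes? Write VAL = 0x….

VAL = 0x38

[0] flags=0010 → (cmp)
[1] flags=0010 PL?T → r2=0x38
[2] flags=0010 GE?T → r1=0x39
[3] flags=0010 → (cmp)
[4] flags=0010 LE?F → skip
[5] flags=0010 LS?F → skip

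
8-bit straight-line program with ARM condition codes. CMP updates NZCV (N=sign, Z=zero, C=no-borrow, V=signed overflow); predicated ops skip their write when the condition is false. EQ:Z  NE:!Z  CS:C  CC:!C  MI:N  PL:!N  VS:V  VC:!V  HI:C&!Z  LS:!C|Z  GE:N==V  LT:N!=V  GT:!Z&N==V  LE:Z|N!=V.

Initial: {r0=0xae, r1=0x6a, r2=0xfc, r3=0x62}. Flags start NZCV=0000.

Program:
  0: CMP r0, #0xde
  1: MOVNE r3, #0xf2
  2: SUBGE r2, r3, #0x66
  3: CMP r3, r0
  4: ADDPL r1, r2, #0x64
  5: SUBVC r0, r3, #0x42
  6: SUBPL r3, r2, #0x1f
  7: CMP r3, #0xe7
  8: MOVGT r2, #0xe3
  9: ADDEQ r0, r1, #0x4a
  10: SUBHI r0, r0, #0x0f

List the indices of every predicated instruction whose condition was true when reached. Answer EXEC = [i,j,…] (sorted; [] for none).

EXEC = [1,4,5,6]

[0] flags=1000 → (cmp)
[1] flags=1000 NE?T → r3=0xf2
[2] flags=1000 GE?F → skip
[3] flags=0010 → (cmp)
[4] flags=0010 PL?T → r1=0x60
[5] flags=0010 VC?T → r0=0xb0
[6] flags=0010 PL?T → r3=0xdd
[7] flags=1000 → (cmp)
[8] flags=1000 GT?F → skip
[9] flags=1000 EQ?F → skip
[10] flags=1000 HI?F → skip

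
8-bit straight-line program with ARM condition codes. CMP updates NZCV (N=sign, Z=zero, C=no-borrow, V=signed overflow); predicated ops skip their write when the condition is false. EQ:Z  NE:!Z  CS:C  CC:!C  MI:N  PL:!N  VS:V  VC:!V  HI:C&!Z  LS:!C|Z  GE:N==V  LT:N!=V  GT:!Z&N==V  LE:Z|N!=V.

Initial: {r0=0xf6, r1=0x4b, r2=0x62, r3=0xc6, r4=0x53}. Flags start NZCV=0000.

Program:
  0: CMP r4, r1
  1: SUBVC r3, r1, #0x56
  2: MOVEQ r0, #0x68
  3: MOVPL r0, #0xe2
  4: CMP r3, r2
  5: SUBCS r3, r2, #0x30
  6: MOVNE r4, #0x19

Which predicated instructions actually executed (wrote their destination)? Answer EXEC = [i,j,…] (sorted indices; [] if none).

EXEC = [1,3,5,6]

[0] flags=0010 → (cmp)
[1] flags=0010 VC?T → r3=0xf5
[2] flags=0010 EQ?F → skip
[3] flags=0010 PL?T → r0=0xe2
[4] flags=1010 → (cmp)
[5] flags=1010 CS?T → r3=0x32
[6] flags=1010 NE?T → r4=0x19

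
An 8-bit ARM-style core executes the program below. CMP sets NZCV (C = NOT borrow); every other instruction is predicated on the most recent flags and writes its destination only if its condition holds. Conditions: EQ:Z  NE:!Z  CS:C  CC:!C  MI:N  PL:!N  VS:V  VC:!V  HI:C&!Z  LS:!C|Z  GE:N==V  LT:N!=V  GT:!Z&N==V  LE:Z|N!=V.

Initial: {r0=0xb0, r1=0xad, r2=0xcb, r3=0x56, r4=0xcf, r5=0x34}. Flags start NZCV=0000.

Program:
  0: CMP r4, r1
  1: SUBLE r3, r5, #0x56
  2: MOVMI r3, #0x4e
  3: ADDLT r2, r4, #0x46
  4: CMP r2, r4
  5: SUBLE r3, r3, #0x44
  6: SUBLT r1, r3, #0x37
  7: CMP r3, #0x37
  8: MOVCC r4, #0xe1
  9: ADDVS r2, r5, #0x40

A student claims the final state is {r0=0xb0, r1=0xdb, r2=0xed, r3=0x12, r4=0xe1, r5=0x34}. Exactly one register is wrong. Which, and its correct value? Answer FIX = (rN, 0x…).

[0] flags=0010 → (cmp)
[1] flags=0010 LE?F → skip
[2] flags=0010 MI?F → skip
[3] flags=0010 LT?F → skip
[4] flags=1000 → (cmp)
[5] flags=1000 LE?T → r3=0x12
[6] flags=1000 LT?T → r1=0xdb
[7] flags=1000 → (cmp)
[8] flags=1000 CC?T → r4=0xe1
[9] flags=1000 VS?F → skip

FIX = (r2, 0xcb)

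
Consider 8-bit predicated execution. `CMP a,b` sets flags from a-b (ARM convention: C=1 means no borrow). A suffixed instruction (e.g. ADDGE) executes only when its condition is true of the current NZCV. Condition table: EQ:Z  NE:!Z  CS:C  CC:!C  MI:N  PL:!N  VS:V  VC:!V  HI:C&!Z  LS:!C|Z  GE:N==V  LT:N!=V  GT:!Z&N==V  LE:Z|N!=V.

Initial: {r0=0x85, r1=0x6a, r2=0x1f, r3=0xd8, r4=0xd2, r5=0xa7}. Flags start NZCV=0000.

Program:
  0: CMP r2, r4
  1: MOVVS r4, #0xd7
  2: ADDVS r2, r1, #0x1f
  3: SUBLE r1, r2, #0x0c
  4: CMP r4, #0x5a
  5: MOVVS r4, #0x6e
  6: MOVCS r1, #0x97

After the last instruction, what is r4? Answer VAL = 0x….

VAL = 0x6e

0: ✓ CMP  NZCV=0000
1: · MOVVS
2: · ADDVS
3: · SUBLE
4: ✓ CMP  NZCV=0011
5: ✓ MOVVS  r4←0x6e
6: ✓ MOVCS  r1←0x97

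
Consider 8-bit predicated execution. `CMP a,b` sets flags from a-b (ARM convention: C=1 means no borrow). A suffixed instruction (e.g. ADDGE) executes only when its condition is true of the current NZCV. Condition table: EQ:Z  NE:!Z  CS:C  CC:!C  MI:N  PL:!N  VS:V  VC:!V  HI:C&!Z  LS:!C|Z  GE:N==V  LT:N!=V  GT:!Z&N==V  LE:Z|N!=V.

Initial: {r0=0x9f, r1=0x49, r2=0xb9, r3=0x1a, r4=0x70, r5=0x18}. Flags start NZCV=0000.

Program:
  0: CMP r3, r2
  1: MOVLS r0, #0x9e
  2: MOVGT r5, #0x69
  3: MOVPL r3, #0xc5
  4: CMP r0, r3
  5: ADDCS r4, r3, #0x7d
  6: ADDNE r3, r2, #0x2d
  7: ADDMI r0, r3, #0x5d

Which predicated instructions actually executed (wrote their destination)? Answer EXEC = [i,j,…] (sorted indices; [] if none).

EXEC = [1,2,3,6,7]

0: ✓ CMP  NZCV=0000
1: ✓ MOVLS  r0←0x9e
2: ✓ MOVGT  r5←0x69
3: ✓ MOVPL  r3←0xc5
4: ✓ CMP  NZCV=1000
5: · ADDCS
6: ✓ ADDNE  r3←0xe6
7: ✓ ADDMI  r0←0x43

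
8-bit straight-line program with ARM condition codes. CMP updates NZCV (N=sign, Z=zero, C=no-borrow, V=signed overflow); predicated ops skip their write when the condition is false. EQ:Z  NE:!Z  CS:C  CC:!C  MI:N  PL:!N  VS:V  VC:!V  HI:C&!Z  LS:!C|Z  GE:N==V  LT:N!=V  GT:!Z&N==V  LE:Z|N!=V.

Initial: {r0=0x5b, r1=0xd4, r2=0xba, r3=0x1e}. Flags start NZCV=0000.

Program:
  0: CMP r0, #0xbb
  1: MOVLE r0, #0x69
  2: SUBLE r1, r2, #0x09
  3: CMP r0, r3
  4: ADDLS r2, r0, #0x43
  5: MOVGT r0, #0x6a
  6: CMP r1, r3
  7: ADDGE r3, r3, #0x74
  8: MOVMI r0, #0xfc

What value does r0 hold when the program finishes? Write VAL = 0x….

VAL = 0xfc

[0] flags=1001 → (cmp)
[1] flags=1001 LE?F → skip
[2] flags=1001 LE?F → skip
[3] flags=0010 → (cmp)
[4] flags=0010 LS?F → skip
[5] flags=0010 GT?T → r0=0x6a
[6] flags=1010 → (cmp)
[7] flags=1010 GE?F → skip
[8] flags=1010 MI?T → r0=0xfc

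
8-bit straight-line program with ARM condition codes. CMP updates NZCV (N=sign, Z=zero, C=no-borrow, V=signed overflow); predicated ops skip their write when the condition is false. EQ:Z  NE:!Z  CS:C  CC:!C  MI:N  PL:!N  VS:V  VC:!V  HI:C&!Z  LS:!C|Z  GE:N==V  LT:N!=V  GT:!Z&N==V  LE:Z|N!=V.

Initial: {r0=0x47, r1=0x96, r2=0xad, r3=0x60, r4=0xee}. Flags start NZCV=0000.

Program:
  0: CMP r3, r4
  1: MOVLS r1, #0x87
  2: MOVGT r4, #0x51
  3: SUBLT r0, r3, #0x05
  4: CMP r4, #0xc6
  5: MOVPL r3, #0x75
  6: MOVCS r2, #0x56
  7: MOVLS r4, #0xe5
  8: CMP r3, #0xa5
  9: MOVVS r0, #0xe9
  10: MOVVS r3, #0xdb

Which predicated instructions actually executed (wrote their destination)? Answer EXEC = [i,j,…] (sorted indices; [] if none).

[0] flags=0000 → (cmp)
[1] flags=0000 LS?T → r1=0x87
[2] flags=0000 GT?T → r4=0x51
[3] flags=0000 LT?F → skip
[4] flags=1001 → (cmp)
[5] flags=1001 PL?F → skip
[6] flags=1001 CS?F → skip
[7] flags=1001 LS?T → r4=0xe5
[8] flags=1001 → (cmp)
[9] flags=1001 VS?T → r0=0xe9
[10] flags=1001 VS?T → r3=0xdb

EXEC = [1,2,7,9,10]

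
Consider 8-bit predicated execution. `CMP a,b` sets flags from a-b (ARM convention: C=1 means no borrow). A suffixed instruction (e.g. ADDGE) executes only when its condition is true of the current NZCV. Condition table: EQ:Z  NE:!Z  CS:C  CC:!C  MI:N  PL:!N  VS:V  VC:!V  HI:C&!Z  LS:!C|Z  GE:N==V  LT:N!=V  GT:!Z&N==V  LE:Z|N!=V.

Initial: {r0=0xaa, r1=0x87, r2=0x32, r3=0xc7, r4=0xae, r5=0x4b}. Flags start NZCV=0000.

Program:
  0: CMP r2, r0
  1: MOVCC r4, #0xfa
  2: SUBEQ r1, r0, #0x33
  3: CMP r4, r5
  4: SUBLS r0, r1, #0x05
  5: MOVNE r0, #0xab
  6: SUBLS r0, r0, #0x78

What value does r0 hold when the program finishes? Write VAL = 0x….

[0] flags=1001 → (cmp)
[1] flags=1001 CC?T → r4=0xfa
[2] flags=1001 EQ?F → skip
[3] flags=1010 → (cmp)
[4] flags=1010 LS?F → skip
[5] flags=1010 NE?T → r0=0xab
[6] flags=1010 LS?F → skip

VAL = 0xab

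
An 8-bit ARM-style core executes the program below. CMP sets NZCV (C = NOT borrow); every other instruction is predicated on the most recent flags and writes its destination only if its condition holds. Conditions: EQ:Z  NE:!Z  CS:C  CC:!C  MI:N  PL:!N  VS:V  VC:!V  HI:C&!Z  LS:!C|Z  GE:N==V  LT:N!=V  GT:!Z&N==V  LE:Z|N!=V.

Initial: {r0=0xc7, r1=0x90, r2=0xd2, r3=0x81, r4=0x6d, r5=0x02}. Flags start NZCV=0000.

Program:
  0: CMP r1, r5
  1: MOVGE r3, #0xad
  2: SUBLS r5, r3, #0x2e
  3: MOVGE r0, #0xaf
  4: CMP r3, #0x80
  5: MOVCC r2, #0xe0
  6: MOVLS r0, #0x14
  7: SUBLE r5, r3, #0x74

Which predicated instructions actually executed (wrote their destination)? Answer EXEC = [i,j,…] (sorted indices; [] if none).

EXEC = []

[0] flags=1010 → (cmp)
[1] flags=1010 GE?F → skip
[2] flags=1010 LS?F → skip
[3] flags=1010 GE?F → skip
[4] flags=0010 → (cmp)
[5] flags=0010 CC?F → skip
[6] flags=0010 LS?F → skip
[7] flags=0010 LE?F → skip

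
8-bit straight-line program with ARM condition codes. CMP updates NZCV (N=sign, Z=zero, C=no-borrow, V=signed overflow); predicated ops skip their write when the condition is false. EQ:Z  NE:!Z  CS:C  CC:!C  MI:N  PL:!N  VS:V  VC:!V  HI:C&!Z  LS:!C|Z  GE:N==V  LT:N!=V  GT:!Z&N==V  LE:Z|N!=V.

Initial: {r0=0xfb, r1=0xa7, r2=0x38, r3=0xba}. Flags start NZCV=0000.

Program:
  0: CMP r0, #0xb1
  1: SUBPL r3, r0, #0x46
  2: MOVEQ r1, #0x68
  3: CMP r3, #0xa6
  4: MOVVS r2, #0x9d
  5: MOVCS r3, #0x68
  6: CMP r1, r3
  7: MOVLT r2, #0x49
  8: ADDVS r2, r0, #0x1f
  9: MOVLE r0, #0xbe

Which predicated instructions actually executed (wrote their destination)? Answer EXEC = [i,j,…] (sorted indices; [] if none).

EXEC = [1,5,7,8,9]

0: ✓ CMP  NZCV=0010
1: ✓ SUBPL  r3←0xb5
2: · MOVEQ
3: ✓ CMP  NZCV=0010
4: · MOVVS
5: ✓ MOVCS  r3←0x68
6: ✓ CMP  NZCV=0011
7: ✓ MOVLT  r2←0x49
8: ✓ ADDVS  r2←0x1a
9: ✓ MOVLE  r0←0xbe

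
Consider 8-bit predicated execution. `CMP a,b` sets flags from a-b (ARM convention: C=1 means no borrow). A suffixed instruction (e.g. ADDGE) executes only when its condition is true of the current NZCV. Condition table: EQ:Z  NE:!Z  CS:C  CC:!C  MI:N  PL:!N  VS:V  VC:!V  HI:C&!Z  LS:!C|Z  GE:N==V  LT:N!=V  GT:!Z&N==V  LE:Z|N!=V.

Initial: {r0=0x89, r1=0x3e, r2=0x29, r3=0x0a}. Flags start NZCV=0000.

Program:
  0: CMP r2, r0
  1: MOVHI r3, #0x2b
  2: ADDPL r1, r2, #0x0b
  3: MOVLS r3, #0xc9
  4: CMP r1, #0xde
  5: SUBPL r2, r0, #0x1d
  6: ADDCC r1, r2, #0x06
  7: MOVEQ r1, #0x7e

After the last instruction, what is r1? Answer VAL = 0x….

VAL = 0x72

[0] flags=1001 → (cmp)
[1] flags=1001 HI?F → skip
[2] flags=1001 PL?F → skip
[3] flags=1001 LS?T → r3=0xc9
[4] flags=0000 → (cmp)
[5] flags=0000 PL?T → r2=0x6c
[6] flags=0000 CC?T → r1=0x72
[7] flags=0000 EQ?F → skip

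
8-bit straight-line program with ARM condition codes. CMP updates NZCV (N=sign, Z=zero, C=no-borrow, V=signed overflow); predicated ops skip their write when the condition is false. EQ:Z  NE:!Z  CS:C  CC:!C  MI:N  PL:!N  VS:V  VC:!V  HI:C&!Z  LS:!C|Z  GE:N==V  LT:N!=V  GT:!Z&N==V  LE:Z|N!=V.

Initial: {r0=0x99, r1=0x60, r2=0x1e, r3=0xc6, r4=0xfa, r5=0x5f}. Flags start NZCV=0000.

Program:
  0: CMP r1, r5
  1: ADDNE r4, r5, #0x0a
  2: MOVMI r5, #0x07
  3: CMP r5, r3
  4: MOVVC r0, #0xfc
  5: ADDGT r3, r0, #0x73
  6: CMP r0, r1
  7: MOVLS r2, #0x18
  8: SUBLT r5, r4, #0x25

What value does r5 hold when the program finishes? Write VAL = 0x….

VAL = 0x44

[0] flags=0010 → (cmp)
[1] flags=0010 NE?T → r4=0x69
[2] flags=0010 MI?F → skip
[3] flags=1001 → (cmp)
[4] flags=1001 VC?F → skip
[5] flags=1001 GT?T → r3=0x0c
[6] flags=0011 → (cmp)
[7] flags=0011 LS?F → skip
[8] flags=0011 LT?T → r5=0x44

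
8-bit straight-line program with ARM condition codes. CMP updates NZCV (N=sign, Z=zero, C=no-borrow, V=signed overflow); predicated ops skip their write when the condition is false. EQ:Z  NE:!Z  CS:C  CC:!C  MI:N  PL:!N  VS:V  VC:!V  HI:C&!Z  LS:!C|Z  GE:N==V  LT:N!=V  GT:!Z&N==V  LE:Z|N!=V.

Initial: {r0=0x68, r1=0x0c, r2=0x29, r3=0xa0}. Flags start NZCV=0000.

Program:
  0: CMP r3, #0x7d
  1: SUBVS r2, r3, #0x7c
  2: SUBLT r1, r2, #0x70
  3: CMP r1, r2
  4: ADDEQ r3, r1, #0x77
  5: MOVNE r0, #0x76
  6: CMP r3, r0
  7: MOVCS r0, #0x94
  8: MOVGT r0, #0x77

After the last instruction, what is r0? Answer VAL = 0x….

VAL = 0x94

0: ✓ CMP  NZCV=0011
1: ✓ SUBVS  r2←0x24
2: ✓ SUBLT  r1←0xb4
3: ✓ CMP  NZCV=1010
4: · ADDEQ
5: ✓ MOVNE  r0←0x76
6: ✓ CMP  NZCV=0011
7: ✓ MOVCS  r0←0x94
8: · MOVGT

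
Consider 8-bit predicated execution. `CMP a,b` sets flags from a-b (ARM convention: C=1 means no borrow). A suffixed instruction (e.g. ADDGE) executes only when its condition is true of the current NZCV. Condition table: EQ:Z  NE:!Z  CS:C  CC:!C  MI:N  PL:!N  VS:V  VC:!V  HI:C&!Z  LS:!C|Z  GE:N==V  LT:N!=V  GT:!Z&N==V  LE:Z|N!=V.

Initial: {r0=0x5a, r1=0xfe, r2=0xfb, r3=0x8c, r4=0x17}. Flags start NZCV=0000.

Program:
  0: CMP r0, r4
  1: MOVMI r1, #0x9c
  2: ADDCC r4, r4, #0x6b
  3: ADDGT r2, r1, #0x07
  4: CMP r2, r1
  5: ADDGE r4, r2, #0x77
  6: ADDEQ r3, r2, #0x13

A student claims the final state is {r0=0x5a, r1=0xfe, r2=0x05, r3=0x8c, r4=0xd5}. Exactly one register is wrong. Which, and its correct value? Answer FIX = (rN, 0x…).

0: ✓ CMP  NZCV=0010
1: · MOVMI
2: · ADDCC
3: ✓ ADDGT  r2←0x05
4: ✓ CMP  NZCV=0000
5: ✓ ADDGE  r4←0x7c
6: · ADDEQ

FIX = (r4, 0x7c)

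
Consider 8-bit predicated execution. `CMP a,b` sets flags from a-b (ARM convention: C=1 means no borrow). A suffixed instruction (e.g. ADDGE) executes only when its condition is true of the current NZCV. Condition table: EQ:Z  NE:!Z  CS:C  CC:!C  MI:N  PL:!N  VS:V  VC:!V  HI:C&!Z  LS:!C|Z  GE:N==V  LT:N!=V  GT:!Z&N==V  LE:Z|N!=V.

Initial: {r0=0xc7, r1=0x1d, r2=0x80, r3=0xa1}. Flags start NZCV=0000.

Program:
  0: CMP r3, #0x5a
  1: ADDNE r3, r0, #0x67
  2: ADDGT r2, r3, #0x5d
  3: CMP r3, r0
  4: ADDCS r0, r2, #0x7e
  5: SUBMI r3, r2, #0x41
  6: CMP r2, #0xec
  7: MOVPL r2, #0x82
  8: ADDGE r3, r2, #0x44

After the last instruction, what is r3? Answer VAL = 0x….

[0] flags=0011 → (cmp)
[1] flags=0011 NE?T → r3=0x2e
[2] flags=0011 GT?F → skip
[3] flags=0000 → (cmp)
[4] flags=0000 CS?F → skip
[5] flags=0000 MI?F → skip
[6] flags=1000 → (cmp)
[7] flags=1000 PL?F → skip
[8] flags=1000 GE?F → skip

VAL = 0x2e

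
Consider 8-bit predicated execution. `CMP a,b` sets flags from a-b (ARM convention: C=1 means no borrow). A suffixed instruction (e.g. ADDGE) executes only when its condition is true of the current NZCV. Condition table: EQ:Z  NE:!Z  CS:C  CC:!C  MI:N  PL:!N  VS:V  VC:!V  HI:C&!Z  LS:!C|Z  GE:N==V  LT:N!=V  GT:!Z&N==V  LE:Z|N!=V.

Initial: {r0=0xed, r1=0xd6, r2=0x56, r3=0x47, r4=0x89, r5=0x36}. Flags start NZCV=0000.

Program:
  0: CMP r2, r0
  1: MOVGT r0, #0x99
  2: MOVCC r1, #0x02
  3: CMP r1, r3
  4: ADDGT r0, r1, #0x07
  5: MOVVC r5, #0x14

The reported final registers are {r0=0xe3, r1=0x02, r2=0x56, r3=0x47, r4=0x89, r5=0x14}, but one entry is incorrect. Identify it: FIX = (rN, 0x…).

[0] flags=0000 → (cmp)
[1] flags=0000 GT?T → r0=0x99
[2] flags=0000 CC?T → r1=0x02
[3] flags=1000 → (cmp)
[4] flags=1000 GT?F → skip
[5] flags=1000 VC?T → r5=0x14

FIX = (r0, 0x99)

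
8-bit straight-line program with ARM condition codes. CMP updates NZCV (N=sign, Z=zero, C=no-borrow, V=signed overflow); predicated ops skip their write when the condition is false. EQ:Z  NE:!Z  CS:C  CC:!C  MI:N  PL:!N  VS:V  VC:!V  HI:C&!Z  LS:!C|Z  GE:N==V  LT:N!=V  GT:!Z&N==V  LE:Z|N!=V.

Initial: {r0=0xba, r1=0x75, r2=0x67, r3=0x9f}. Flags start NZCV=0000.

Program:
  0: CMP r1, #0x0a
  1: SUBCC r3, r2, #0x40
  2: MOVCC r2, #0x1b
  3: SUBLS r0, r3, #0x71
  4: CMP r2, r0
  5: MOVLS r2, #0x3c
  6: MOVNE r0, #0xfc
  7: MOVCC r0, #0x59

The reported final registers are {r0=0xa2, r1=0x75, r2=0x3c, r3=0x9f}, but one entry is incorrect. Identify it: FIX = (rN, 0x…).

0: ✓ CMP  NZCV=0010
1: · SUBCC
2: · MOVCC
3: · SUBLS
4: ✓ CMP  NZCV=1001
5: ✓ MOVLS  r2←0x3c
6: ✓ MOVNE  r0←0xfc
7: ✓ MOVCC  r0←0x59

FIX = (r0, 0x59)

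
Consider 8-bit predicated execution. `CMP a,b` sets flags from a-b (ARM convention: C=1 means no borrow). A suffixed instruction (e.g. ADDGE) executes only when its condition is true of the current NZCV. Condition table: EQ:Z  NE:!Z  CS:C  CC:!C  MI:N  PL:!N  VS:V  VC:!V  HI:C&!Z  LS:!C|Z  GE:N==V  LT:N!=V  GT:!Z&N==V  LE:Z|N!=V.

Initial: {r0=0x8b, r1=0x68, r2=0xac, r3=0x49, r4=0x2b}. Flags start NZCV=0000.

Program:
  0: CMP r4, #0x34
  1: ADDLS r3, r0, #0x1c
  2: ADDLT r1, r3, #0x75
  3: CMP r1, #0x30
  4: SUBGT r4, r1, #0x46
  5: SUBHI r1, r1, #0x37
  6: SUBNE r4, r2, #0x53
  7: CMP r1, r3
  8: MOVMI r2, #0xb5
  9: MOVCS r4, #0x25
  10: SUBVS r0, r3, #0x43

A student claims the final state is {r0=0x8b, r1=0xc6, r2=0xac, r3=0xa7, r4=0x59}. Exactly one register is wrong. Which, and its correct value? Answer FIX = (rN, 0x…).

FIX = (r1, 0x1c)

[0] flags=1000 → (cmp)
[1] flags=1000 LS?T → r3=0xa7
[2] flags=1000 LT?T → r1=0x1c
[3] flags=1000 → (cmp)
[4] flags=1000 GT?F → skip
[5] flags=1000 HI?F → skip
[6] flags=1000 NE?T → r4=0x59
[7] flags=0000 → (cmp)
[8] flags=0000 MI?F → skip
[9] flags=0000 CS?F → skip
[10] flags=0000 VS?F → skip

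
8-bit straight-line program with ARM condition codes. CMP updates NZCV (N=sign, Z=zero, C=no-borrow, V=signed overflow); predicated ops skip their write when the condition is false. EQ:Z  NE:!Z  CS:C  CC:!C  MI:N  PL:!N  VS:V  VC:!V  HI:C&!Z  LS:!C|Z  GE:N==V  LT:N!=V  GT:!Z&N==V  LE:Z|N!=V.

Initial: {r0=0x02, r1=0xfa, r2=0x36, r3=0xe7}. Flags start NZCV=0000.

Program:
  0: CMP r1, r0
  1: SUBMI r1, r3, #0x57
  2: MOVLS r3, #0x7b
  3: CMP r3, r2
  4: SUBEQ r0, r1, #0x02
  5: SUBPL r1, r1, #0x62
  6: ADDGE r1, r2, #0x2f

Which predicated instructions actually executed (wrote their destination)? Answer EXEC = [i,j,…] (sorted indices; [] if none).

EXEC = [1]

[0] flags=1010 → (cmp)
[1] flags=1010 MI?T → r1=0x90
[2] flags=1010 LS?F → skip
[3] flags=1010 → (cmp)
[4] flags=1010 EQ?F → skip
[5] flags=1010 PL?F → skip
[6] flags=1010 GE?F → skip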